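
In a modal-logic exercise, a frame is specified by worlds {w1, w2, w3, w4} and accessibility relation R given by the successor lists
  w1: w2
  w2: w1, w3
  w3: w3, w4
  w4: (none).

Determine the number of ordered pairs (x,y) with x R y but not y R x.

2

Enumerating: (w2,w3), (w3,w4).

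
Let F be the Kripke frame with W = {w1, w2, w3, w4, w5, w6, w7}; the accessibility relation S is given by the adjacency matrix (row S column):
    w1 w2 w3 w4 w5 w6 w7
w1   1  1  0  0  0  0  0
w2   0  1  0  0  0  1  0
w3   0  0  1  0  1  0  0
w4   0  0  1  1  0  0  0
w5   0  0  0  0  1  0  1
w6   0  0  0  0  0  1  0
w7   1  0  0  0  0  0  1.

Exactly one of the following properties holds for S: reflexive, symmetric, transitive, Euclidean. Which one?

reflexive

Reflexive: yes — every world is S-related to itself.
Symmetric: no — w1 S w2 but not w2 S w1.
Transitive: no — w1 S w2 and w2 S w6, but not w1 S w6.
Euclidean: no — w1 S w2 and w1 S w1, but not w2 S w1.
Only reflexive holds.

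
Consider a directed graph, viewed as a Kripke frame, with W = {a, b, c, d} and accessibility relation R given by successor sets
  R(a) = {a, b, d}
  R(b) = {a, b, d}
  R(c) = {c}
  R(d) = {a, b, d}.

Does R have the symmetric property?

Yes

Symmetric: yes — every pair in R has its reverse in R.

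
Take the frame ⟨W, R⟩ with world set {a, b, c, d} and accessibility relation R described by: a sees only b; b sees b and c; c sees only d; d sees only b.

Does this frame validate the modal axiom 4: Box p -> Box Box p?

No

By correspondence theory, 4 is valid on a frame iff R is transitive.
Transitive: no — a R b and b R c, but not a R c.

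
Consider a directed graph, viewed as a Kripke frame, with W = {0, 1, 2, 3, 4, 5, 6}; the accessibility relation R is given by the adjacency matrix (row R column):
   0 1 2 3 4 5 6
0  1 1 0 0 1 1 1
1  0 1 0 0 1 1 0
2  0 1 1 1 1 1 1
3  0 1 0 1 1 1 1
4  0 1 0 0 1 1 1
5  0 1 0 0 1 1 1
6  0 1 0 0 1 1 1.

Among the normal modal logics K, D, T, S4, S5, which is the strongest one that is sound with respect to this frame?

T

Serial (axiom D): yes — every world has a successor (e.g. 0 R 0).
Reflexive (axiom T): yes — every world is R-related to itself.
Transitive (axiom 4): no — 1 R 4 and 4 R 6, but not 1 R 6.
Euclidean (axiom 5): no — 0 R 1 and 0 R 6, but not 1 R 6.
So F validates K, D, T; S4 would additionally require R to be transitive. The strongest is T.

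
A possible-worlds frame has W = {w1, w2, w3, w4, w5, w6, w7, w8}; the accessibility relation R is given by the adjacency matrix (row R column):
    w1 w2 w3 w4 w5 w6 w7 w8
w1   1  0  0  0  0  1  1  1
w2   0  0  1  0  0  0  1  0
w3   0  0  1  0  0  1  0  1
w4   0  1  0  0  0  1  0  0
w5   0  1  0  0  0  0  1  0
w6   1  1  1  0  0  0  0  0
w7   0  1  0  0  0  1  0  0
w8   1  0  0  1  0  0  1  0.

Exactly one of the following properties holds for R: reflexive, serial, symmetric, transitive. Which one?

Reflexive: no — w2 is not related to itself.
Serial: yes — every world has a successor (e.g. w1 R w1).
Symmetric: no — w1 R w7 but not w7 R w1.
Transitive: no — w1 R w6 and w6 R w2, but not w1 R w2.
Only serial holds.

serial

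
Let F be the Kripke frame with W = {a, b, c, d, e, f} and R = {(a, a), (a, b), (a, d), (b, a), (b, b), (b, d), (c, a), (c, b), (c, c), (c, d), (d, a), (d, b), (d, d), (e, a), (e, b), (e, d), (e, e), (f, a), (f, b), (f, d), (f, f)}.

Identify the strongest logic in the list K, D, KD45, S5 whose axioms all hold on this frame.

Serial (axiom D): yes — every world has a successor (e.g. a R a).
Euclidean (axiom 5): no — c R a and c R c, but not a R c.
Transitive (axiom 4): yes — every two-step R-path is closed by a direct edge.
Reflexive (axiom T): yes — every world is R-related to itself.
So F validates K, D; KD45 would additionally require R to be Euclidean. The strongest is D.

D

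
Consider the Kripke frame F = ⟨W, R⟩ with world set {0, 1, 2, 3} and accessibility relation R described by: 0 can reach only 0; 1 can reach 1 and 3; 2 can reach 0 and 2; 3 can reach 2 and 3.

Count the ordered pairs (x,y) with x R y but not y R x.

Enumerating: (1,3), (2,0), (3,2).

3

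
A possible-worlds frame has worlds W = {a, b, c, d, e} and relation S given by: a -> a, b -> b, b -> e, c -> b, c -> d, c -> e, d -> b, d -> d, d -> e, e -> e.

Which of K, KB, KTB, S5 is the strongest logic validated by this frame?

K

Symmetric (axiom B): no — b S e but not e S b.
Reflexive (axiom T): no — c is not related to itself.
Euclidean (axiom 5): no — c S b and c S d, but not b S d.
So F validates K; KB would additionally require S to be symmetric. The strongest is K.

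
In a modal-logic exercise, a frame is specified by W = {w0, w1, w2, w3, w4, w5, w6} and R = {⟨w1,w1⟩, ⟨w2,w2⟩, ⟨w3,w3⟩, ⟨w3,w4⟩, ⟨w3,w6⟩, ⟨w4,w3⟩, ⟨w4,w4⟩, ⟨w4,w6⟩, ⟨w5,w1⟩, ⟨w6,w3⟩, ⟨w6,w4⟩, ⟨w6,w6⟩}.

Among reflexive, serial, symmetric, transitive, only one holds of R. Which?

transitive

Reflexive: no — w0 is not related to itself.
Serial: no — w0 has no R-successor.
Symmetric: no — w5 R w1 but not w1 R w5.
Transitive: yes — every two-step R-path is closed by a direct edge.
Only transitive holds.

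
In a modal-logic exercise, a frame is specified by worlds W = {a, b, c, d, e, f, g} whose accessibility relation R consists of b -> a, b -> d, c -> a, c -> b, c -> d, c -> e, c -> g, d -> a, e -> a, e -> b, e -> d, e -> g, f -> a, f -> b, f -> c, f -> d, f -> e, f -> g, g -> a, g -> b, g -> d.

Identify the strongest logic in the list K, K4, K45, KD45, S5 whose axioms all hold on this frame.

Transitive (axiom 4): yes — every two-step R-path is closed by a direct edge.
Euclidean (axiom 5): no — b R a and b R d, but not a R d.
Serial (axiom D): no — a has no R-successor.
Reflexive (axiom T): no — a is not related to itself.
So F validates K, K4; K45 would additionally require R to be Euclidean. The strongest is K4.

K4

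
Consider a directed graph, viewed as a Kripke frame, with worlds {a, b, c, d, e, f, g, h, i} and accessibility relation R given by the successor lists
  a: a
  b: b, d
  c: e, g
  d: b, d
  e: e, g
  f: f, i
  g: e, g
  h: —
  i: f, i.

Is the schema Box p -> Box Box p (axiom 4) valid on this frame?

By correspondence theory, 4 is valid on a frame iff R is transitive.
Transitive: yes — every two-step R-path is closed by a direct edge.

Yes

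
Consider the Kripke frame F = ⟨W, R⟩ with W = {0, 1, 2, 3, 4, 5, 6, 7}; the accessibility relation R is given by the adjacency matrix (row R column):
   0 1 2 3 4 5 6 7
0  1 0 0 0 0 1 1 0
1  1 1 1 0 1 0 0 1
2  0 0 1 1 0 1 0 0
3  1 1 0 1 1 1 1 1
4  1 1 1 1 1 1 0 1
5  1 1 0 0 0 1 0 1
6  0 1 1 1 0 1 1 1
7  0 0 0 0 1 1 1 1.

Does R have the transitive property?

Transitive: no — 0 R 5 and 5 R 1, but not 0 R 1.

No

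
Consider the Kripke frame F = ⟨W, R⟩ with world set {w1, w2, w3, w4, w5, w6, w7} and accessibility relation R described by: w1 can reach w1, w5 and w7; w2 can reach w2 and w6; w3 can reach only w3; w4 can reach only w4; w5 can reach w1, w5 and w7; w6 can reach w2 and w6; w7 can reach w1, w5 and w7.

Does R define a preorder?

Reflexive: yes — every world is R-related to itself.
Transitive: yes — every two-step R-path is closed by a direct edge.
So R is a preorder.

Yes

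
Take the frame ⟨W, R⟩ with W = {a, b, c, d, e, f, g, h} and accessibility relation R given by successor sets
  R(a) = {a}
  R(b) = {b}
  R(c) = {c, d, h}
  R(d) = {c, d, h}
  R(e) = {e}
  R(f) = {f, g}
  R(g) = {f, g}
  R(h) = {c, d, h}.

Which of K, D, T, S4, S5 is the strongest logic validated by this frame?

Serial (axiom D): yes — every world has a successor (e.g. a R a).
Reflexive (axiom T): yes — every world is R-related to itself.
Transitive (axiom 4): yes — every two-step R-path is closed by a direct edge.
Euclidean (axiom 5): yes — any two successors of a common world are R-related.
So F validates K, D, T, S4, S5. The strongest is S5.

S5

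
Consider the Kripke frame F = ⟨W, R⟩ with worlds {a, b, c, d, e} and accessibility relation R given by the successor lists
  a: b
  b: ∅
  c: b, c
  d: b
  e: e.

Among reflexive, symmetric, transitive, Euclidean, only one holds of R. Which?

transitive

Reflexive: no — a is not related to itself.
Symmetric: no — a R b but not b R a.
Transitive: yes — every two-step R-path is closed by a direct edge.
Euclidean: no — a R b and a R b, but not b R b.
Only transitive holds.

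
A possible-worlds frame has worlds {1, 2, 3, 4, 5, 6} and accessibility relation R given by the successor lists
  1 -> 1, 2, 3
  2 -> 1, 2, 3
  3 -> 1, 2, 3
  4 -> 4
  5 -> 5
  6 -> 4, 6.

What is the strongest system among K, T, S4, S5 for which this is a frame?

Reflexive (axiom T): yes — every world is R-related to itself.
Transitive (axiom 4): yes — every two-step R-path is closed by a direct edge.
Euclidean (axiom 5): no — 6 R 4 and 6 R 6, but not 4 R 6.
So F validates K, T, S4; S5 would additionally require R to be Euclidean. The strongest is S4.

S4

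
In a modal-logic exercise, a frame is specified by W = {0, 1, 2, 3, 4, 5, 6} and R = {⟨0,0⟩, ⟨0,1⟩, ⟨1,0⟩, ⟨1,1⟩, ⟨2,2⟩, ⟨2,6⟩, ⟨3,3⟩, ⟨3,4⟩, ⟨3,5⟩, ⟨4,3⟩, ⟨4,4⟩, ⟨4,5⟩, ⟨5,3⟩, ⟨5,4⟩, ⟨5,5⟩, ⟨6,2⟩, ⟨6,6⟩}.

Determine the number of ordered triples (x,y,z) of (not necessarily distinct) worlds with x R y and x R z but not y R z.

R is Euclidean; there are no such tuples.

0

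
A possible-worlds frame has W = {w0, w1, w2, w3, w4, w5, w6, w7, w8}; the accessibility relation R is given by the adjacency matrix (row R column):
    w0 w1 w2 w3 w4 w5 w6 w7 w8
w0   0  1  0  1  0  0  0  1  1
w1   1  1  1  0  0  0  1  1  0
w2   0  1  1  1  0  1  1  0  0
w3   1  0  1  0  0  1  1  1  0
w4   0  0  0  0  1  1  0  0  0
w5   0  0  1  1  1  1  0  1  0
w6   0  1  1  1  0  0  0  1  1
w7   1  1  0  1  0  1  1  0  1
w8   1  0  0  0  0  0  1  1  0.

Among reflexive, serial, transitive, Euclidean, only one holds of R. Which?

Reflexive: no — w0 is not related to itself.
Serial: yes — every world has a successor (e.g. w0 R w1).
Transitive: no — w0 R w1 and w1 R w2, but not w0 R w2.
Euclidean: no — w0 R w1 and w0 R w3, but not w1 R w3.
Only serial holds.

serial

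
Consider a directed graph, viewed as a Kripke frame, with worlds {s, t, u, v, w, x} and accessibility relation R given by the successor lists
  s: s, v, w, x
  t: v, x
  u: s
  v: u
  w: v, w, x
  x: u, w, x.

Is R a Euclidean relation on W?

Euclidean: no — s R v and s R w, but not v R w.

No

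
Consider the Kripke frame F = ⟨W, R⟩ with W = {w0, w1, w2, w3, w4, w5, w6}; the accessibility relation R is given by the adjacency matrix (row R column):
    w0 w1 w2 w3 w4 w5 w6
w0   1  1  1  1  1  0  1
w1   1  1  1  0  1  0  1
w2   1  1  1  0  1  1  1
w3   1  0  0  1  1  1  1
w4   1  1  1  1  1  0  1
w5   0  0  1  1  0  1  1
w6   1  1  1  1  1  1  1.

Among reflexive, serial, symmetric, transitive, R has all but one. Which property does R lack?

Reflexive: yes — every world is R-related to itself.
Serial: yes — every world has a successor (e.g. w0 R w0).
Symmetric: yes — every pair in R has its reverse in R.
Transitive: no — w0 R w2 and w2 R w5, but not w0 R w5.
Only transitive fails.

transitive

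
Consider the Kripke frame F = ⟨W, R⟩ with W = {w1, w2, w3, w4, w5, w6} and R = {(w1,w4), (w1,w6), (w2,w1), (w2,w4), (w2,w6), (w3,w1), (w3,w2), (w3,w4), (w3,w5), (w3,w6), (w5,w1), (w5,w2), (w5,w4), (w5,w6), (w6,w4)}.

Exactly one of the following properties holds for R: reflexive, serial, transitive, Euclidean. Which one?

Reflexive: no — w1 is not related to itself.
Serial: no — w4 has no R-successor.
Transitive: yes — every two-step R-path is closed by a direct edge.
Euclidean: no — w1 R w4 and w1 R w6, but not w4 R w6.
Only transitive holds.

transitive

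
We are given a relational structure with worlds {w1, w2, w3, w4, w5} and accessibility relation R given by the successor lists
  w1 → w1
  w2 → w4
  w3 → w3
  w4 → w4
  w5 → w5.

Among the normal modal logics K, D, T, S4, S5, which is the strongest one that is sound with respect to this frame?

D

Serial (axiom D): yes — every world has a successor (e.g. w1 R w1).
Reflexive (axiom T): no — w2 is not related to itself.
Transitive (axiom 4): yes — every two-step R-path is closed by a direct edge.
Euclidean (axiom 5): yes — any two successors of a common world are R-related.
So F validates K, D; T would additionally require R to be reflexive. The strongest is D.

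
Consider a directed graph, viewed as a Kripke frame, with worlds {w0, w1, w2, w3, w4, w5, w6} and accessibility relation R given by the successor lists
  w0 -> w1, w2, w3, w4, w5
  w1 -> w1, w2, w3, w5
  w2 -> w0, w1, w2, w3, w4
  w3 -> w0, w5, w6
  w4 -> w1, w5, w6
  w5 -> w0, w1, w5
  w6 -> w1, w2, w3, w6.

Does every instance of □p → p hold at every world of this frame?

The schema T characterises exactly the reflexive frames.
Reflexive: no — w0 is not related to itself.

No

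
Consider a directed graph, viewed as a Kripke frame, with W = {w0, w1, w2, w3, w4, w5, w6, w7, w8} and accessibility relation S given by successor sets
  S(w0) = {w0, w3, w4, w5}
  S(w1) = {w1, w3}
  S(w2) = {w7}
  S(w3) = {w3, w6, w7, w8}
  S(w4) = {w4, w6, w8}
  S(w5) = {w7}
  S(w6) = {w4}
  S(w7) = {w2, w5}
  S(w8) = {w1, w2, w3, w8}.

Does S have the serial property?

Serial: yes — every world has a successor (e.g. w0 S w0).

Yes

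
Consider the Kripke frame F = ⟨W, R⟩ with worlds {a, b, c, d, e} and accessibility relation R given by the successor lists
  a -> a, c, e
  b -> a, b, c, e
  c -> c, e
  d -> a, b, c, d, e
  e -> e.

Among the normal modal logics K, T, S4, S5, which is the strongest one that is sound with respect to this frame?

S4

Reflexive (axiom T): yes — every world is R-related to itself.
Transitive (axiom 4): yes — every two-step R-path is closed by a direct edge.
Euclidean (axiom 5): no — a R e and a R c, but not e R c.
So F validates K, T, S4; S5 would additionally require R to be Euclidean. The strongest is S4.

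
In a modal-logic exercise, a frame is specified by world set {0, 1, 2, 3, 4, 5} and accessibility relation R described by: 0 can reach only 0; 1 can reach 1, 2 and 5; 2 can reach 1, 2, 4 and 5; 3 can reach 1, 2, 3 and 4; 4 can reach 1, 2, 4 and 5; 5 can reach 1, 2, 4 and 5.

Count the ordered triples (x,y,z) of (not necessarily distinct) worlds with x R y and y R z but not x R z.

5

Enumerating: (1,2,4), (1,5,4), (3,1,5), (3,2,5), (3,4,5).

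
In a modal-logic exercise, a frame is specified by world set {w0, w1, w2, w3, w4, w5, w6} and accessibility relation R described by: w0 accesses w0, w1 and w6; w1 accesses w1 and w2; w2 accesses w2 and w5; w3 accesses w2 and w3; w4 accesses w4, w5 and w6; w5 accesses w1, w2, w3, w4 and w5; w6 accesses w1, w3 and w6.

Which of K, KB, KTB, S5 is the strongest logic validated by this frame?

K

Symmetric (axiom B): no — w0 R w1 but not w1 R w0.
Reflexive (axiom T): yes — every world is R-related to itself.
Euclidean (axiom 5): no — w0 R w1 and w0 R w6, but not w1 R w6.
So F validates K; KB would additionally require R to be symmetric. The strongest is K.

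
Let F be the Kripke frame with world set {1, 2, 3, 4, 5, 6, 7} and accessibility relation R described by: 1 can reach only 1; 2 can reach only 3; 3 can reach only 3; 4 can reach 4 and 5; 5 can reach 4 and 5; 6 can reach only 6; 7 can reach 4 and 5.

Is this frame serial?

Serial: yes — every world has a successor (e.g. 1 R 1).

Yes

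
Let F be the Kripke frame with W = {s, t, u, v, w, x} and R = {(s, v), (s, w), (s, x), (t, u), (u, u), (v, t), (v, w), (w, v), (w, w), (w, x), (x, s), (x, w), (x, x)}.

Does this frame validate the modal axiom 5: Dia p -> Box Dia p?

No

The schema 5 characterises exactly the Euclidean frames.
Euclidean: no — s R v and s R x, but not v R x.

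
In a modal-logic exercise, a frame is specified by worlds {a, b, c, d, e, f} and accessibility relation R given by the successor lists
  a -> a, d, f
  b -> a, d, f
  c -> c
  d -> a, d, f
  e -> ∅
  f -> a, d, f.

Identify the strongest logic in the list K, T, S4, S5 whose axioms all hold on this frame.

Reflexive (axiom T): no — b is not related to itself.
Transitive (axiom 4): yes — every two-step R-path is closed by a direct edge.
Euclidean (axiom 5): yes — any two successors of a common world are R-related.
So F validates K; T would additionally require R to be reflexive. The strongest is K.

K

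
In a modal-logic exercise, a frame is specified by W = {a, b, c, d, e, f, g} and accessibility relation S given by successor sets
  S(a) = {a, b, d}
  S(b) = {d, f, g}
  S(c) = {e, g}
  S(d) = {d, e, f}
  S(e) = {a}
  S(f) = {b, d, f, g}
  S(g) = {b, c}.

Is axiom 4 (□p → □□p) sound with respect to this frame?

Axiom 4 corresponds to the accessibility relation being transitive.
Transitive: no — a S b and b S f, but not a S f.

No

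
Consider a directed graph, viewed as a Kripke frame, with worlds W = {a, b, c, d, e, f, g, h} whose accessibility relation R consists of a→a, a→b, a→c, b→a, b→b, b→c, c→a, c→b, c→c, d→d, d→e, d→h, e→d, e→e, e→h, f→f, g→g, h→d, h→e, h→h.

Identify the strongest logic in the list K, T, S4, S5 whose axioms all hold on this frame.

Reflexive (axiom T): yes — every world is R-related to itself.
Transitive (axiom 4): yes — every two-step R-path is closed by a direct edge.
Euclidean (axiom 5): yes — any two successors of a common world are R-related.
So F validates K, T, S4, S5. The strongest is S5.

S5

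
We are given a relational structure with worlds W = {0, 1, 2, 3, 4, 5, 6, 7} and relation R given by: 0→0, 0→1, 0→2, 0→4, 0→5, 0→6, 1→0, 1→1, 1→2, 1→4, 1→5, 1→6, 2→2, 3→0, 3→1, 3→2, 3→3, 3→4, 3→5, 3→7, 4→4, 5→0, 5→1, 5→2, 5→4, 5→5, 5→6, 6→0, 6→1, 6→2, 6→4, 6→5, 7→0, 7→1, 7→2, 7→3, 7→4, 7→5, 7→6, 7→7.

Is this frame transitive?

No

Transitive: no — 3 R 0 and 0 R 6, but not 3 R 6.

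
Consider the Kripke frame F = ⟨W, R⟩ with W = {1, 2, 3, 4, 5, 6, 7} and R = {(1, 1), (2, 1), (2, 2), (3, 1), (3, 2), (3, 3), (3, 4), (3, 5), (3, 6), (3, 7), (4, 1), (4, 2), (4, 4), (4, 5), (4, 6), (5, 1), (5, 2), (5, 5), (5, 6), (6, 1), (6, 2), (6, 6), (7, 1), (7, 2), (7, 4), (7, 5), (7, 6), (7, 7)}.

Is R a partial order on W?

Reflexive: yes — every world is R-related to itself.
Transitive: yes — every two-step R-path is closed by a direct edge.
Antisymmetric: yes — no distinct pair is related both ways.
So R is a partial order.

Yes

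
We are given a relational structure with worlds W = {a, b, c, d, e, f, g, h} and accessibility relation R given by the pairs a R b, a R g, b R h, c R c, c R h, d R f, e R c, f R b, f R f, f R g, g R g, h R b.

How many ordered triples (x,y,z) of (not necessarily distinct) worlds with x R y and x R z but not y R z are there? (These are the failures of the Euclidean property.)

12

Enumerating: (a,b,b), (a,b,g), (a,g,b), (b,h,h), (c,h,c), (c,h,h), (f,b,b), (f,b,f), (f,b,g), (f,g,b), (f,g,f), (h,b,b).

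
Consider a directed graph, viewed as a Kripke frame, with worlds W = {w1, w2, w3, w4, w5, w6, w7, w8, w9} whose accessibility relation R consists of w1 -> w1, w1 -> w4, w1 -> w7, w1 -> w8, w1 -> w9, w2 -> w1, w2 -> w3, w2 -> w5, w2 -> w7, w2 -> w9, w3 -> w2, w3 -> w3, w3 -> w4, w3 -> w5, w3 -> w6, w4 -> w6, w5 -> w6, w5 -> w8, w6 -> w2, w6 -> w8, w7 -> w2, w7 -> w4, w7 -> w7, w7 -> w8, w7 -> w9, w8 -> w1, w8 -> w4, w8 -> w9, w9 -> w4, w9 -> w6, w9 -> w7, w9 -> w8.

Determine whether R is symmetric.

No

Symmetric: no — w1 R w4 but not w4 R w1.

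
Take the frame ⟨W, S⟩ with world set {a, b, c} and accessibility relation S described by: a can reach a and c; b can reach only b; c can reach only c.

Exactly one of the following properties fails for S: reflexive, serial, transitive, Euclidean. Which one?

Euclidean

Reflexive: yes — every world is S-related to itself.
Serial: yes — every world has a successor (e.g. a S a).
Transitive: yes — every two-step S-path is closed by a direct edge.
Euclidean: no — a S c and a S a, but not c S a.
Only Euclidean fails.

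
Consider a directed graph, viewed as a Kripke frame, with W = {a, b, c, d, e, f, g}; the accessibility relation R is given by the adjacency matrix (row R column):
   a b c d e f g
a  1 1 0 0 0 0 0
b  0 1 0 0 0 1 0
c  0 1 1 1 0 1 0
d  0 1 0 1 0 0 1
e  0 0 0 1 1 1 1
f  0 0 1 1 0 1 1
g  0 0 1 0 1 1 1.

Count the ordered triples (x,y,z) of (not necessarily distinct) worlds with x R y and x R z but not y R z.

Enumerating: (a,b,a), (b,f,b), (c,b,c), (c,b,d), (c,d,c), (c,d,f), (c,f,b), (d,b,d), (d,b,g), (d,g,b), (d,g,d), (e,d,e), … and 11 more.
Total: 23.

23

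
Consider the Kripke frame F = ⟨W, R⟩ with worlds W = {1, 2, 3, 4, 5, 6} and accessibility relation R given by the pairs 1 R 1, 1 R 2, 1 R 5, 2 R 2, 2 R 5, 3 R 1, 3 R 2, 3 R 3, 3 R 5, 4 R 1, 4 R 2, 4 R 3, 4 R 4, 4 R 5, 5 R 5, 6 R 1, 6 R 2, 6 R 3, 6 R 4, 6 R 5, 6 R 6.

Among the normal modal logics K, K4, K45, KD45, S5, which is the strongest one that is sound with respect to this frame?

K4

Transitive (axiom 4): yes — every two-step R-path is closed by a direct edge.
Euclidean (axiom 5): no — 1 R 5 and 1 R 2, but not 5 R 2.
Serial (axiom D): yes — every world has a successor (e.g. 1 R 1).
Reflexive (axiom T): yes — every world is R-related to itself.
So F validates K, K4; K45 would additionally require R to be Euclidean. The strongest is K4.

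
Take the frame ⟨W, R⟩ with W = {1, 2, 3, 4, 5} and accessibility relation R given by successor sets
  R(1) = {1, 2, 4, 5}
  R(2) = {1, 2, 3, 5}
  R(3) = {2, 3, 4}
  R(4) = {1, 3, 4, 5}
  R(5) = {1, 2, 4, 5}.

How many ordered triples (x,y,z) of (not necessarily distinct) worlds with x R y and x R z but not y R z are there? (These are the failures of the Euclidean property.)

14

Enumerating: (1,2,4), (1,4,2), (2,1,3), (2,3,1), (2,3,5), (2,5,3), (3,2,4), (3,4,2), (4,1,3), (4,3,1), (4,3,5), (4,5,3), (5,2,4), (5,4,2).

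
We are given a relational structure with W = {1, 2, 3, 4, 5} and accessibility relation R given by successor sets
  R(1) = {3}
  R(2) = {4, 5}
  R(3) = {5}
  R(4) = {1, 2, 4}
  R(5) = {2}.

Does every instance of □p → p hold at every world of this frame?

The schema T characterises exactly the reflexive frames.
Reflexive: no — 1 is not related to itself.

No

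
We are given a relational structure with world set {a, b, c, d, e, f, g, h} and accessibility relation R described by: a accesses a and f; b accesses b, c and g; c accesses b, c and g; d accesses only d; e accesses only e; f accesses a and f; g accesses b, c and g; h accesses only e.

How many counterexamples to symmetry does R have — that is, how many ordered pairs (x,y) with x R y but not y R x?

1

Enumerating: (h,e).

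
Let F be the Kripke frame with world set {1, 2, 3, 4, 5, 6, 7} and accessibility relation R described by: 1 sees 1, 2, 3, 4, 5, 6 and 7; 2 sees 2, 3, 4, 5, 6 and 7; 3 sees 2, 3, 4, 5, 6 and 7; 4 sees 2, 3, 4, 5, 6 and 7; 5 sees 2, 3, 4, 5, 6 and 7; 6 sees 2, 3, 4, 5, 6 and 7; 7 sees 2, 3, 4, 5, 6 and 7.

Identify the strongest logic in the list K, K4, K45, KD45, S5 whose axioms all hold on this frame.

Transitive (axiom 4): yes — every two-step R-path is closed by a direct edge.
Euclidean (axiom 5): no — 1 R 2 and 1 R 1, but not 2 R 1.
Serial (axiom D): yes — every world has a successor (e.g. 1 R 1).
Reflexive (axiom T): yes — every world is R-related to itself.
So F validates K, K4; K45 would additionally require R to be Euclidean. The strongest is K4.

K4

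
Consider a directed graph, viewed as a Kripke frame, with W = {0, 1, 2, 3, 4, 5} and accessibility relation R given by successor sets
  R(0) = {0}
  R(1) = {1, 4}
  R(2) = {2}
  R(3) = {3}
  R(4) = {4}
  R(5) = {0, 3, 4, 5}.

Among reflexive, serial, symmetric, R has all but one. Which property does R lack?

symmetric

Reflexive: yes — every world is R-related to itself.
Serial: yes — every world has a successor (e.g. 0 R 0).
Symmetric: no — 1 R 4 but not 4 R 1.
Only symmetric fails.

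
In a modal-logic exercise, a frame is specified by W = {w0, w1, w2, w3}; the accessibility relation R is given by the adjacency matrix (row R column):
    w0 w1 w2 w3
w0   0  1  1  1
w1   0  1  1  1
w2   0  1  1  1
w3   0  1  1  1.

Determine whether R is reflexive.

Reflexive: no — w0 is not related to itself.

No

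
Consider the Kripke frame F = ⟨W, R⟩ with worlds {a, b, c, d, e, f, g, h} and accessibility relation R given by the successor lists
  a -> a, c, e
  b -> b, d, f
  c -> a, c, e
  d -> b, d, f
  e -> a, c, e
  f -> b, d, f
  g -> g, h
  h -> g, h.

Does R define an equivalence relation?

Yes

Reflexive: yes — every world is R-related to itself.
Symmetric: yes — every pair in R has its reverse in R.
Transitive: yes — every two-step R-path is closed by a direct edge.
So R is an equivalence relation.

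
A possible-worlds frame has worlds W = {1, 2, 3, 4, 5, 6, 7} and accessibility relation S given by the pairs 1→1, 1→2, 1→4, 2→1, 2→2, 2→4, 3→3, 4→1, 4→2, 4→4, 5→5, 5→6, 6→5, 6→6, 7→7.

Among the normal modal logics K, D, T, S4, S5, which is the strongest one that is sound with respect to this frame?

Serial (axiom D): yes — every world has a successor (e.g. 1 S 1).
Reflexive (axiom T): yes — every world is S-related to itself.
Transitive (axiom 4): yes — every two-step S-path is closed by a direct edge.
Euclidean (axiom 5): yes — any two successors of a common world are S-related.
So F validates K, D, T, S4, S5. The strongest is S5.

S5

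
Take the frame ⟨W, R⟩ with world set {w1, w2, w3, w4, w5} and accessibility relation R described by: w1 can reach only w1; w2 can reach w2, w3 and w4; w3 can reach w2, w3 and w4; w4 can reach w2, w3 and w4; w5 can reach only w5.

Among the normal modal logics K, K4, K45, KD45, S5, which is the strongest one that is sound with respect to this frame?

S5

Transitive (axiom 4): yes — every two-step R-path is closed by a direct edge.
Euclidean (axiom 5): yes — any two successors of a common world are R-related.
Serial (axiom D): yes — every world has a successor (e.g. w1 R w1).
Reflexive (axiom T): yes — every world is R-related to itself.
So F validates K, K4, K45, KD45, S5. The strongest is S5.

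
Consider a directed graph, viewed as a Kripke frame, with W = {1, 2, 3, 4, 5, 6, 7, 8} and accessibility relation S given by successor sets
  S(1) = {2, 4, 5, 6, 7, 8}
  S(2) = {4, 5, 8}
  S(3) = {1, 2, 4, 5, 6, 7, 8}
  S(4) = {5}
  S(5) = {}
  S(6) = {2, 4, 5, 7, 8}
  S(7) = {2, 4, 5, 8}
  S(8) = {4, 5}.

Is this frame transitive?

Yes

Transitive: yes — every two-step S-path is closed by a direct edge.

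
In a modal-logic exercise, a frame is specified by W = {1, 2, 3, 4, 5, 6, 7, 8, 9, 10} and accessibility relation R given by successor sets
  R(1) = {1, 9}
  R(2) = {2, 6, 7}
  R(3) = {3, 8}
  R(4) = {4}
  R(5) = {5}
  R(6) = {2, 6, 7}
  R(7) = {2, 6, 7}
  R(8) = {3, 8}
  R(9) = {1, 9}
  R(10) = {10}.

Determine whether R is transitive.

Transitive: yes — every two-step R-path is closed by a direct edge.

Yes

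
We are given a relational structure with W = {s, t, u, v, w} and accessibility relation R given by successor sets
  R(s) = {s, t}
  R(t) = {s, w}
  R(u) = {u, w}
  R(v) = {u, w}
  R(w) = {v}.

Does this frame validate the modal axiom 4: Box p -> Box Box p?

No

The schema 4 characterises exactly the transitive frames.
Transitive: no — s R t and t R w, but not s R w.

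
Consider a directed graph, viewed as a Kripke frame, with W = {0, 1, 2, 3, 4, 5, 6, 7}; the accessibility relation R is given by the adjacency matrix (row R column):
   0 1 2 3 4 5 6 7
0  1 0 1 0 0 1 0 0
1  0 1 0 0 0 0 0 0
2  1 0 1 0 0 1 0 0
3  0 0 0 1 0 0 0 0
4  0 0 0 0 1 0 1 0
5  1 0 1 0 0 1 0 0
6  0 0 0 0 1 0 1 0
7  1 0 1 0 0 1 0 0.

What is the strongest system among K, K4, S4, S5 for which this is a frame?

Transitive (axiom 4): yes — every two-step R-path is closed by a direct edge.
Reflexive (axiom T): no — 7 is not related to itself.
Euclidean (axiom 5): yes — any two successors of a common world are R-related.
So F validates K, K4; S4 would additionally require R to be reflexive. The strongest is K4.

K4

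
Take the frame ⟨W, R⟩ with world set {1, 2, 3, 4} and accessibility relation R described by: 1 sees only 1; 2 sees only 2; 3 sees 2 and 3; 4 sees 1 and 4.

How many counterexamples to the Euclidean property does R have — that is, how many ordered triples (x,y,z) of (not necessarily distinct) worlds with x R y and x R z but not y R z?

Enumerating: (3,2,3), (4,1,4).

2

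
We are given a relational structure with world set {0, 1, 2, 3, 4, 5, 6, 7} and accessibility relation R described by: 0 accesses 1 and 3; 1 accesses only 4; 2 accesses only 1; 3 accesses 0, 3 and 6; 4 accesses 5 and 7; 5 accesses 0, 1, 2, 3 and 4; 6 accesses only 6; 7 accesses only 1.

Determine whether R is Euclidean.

No

Euclidean: no — 0 R 1 and 0 R 3, but not 1 R 3.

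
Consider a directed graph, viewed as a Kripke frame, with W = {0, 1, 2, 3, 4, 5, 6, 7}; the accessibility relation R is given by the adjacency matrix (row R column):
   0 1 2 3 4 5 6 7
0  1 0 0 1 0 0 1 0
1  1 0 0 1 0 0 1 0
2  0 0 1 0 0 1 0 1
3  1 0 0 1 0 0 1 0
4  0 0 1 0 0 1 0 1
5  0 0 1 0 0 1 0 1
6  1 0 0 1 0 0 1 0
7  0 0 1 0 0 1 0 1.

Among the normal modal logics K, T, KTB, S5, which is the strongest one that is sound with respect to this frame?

Reflexive (axiom T): no — 1 is not related to itself.
Symmetric (axiom B): no — 1 R 0 but not 0 R 1.
Euclidean (axiom 5): yes — any two successors of a common world are R-related.
So F validates K; T would additionally require R to be reflexive. The strongest is K.

K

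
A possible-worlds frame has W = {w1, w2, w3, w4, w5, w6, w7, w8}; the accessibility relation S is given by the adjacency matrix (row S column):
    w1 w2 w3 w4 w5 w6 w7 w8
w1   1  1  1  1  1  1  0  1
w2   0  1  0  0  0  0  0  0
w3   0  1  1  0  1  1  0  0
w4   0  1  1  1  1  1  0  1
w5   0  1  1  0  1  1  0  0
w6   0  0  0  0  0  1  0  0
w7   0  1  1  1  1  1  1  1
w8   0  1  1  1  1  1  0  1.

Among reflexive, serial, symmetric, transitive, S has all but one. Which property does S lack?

Reflexive: yes — every world is S-related to itself.
Serial: yes — every world has a successor (e.g. w1 S w1).
Symmetric: no — w1 S w2 but not w2 S w1.
Transitive: yes — every two-step S-path is closed by a direct edge.
Only symmetric fails.

symmetric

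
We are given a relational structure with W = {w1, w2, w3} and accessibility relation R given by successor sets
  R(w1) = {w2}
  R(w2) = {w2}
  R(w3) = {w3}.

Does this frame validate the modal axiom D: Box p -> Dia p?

Yes

By correspondence theory, D is valid on a frame iff R is serial.
Serial: yes — every world has a successor (e.g. w1 R w2).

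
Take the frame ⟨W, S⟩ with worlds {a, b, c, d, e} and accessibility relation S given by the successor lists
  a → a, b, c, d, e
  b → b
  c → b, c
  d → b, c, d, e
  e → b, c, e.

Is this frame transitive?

Transitive: yes — every two-step S-path is closed by a direct edge.

Yes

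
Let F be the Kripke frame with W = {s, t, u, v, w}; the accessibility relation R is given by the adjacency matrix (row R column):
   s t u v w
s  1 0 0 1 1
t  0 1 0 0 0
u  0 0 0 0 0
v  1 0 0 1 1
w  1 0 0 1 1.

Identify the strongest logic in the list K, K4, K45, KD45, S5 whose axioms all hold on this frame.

K45

Transitive (axiom 4): yes — every two-step R-path is closed by a direct edge.
Euclidean (axiom 5): yes — any two successors of a common world are R-related.
Serial (axiom D): no — u has no R-successor.
Reflexive (axiom T): no — u is not related to itself.
So F validates K, K4, K45; KD45 would additionally require R to be serial. The strongest is K45.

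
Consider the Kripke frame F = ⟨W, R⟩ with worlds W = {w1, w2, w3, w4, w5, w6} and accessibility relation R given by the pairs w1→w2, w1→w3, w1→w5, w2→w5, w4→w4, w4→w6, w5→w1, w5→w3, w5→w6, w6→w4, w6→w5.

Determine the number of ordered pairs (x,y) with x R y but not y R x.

Enumerating: (w1,w2), (w1,w3), (w2,w5), (w5,w3).

4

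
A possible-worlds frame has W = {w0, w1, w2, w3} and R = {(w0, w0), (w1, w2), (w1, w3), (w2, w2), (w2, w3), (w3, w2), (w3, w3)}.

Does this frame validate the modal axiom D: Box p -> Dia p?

Axiom D corresponds to the accessibility relation being serial.
Serial: yes — every world has a successor (e.g. w0 R w0).

Yes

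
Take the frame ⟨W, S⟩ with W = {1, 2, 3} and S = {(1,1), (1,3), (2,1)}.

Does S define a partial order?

No

Reflexive: no — 2 is not related to itself.
Transitive: no — 2 S 1 and 1 S 3, but not 2 S 3.
Antisymmetric: yes — no distinct pair is related both ways.
So S is not a partial order.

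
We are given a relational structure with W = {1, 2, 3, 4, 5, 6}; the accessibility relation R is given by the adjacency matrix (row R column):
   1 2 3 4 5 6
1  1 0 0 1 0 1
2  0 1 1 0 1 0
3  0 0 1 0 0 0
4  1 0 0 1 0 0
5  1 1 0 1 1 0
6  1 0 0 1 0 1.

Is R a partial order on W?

Reflexive: yes — every world is R-related to itself.
Transitive: no — 2 R 5 and 5 R 1, but not 2 R 1.
Antisymmetric: no — 1 R 4 and 4 R 1 with 1 ≠ 4.
So R is not a partial order.

No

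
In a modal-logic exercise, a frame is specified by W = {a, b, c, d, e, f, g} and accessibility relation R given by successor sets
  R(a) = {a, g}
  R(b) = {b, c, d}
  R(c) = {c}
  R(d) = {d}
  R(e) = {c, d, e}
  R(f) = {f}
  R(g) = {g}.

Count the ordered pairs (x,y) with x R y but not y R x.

5

Enumerating: (a,g), (b,c), (b,d), (e,c), (e,d).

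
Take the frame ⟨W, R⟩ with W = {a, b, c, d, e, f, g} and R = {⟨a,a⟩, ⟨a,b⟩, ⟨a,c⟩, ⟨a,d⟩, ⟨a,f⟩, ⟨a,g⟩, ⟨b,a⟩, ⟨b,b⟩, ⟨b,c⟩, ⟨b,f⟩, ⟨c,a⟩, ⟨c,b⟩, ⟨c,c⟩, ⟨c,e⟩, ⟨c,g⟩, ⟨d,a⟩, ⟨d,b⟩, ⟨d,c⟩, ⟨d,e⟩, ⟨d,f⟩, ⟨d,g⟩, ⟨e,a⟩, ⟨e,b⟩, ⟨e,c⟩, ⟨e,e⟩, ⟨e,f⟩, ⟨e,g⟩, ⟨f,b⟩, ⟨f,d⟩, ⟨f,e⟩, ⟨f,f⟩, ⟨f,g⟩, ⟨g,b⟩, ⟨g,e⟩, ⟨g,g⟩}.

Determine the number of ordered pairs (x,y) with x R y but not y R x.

Enumerating: (a,f), (a,g), (c,g), (d,b), (d,c), (d,e), (d,g), (e,a), (e,b), (f,g), (g,b).

11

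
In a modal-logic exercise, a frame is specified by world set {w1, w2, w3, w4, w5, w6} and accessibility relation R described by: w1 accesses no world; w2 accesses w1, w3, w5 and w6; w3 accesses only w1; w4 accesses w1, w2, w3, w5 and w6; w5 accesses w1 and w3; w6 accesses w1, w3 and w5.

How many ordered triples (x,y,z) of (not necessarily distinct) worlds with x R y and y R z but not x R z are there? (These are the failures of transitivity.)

0

R is transitive; there are no such tuples.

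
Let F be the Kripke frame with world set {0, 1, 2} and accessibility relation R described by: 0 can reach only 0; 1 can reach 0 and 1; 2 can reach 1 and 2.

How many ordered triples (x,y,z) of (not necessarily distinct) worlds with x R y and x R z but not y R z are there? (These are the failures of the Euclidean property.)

Enumerating: (1,0,1), (2,1,2).

2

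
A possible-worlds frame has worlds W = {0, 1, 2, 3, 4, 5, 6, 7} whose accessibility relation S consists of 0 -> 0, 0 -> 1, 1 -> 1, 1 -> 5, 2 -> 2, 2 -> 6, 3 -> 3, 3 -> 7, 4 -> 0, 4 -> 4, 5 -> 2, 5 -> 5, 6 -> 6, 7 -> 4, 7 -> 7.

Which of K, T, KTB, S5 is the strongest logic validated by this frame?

T

Reflexive (axiom T): yes — every world is S-related to itself.
Symmetric (axiom B): no — 0 S 1 but not 1 S 0.
Euclidean (axiom 5): no — 0 S 1 and 0 S 0, but not 1 S 0.
So F validates K, T; KTB would additionally require S to be symmetric. The strongest is T.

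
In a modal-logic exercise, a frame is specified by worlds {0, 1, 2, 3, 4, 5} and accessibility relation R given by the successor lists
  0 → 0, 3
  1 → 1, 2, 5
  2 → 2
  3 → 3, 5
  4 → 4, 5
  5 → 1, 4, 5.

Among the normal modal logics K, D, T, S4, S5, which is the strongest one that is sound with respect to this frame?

Serial (axiom D): yes — every world has a successor (e.g. 0 R 0).
Reflexive (axiom T): yes — every world is R-related to itself.
Transitive (axiom 4): no — 0 R 3 and 3 R 5, but not 0 R 5.
Euclidean (axiom 5): no — 1 R 2 and 1 R 5, but not 2 R 5.
So F validates K, D, T; S4 would additionally require R to be transitive. The strongest is T.

T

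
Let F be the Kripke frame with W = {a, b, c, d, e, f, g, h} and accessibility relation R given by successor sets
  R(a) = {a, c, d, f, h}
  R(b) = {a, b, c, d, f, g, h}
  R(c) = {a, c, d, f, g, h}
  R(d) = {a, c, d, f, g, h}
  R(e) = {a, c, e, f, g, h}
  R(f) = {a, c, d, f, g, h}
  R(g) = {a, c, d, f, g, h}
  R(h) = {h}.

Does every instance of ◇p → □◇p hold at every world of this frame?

No

Axiom 5 corresponds to the accessibility relation being Euclidean.
Euclidean: no — a R h and a R c, but not h R c.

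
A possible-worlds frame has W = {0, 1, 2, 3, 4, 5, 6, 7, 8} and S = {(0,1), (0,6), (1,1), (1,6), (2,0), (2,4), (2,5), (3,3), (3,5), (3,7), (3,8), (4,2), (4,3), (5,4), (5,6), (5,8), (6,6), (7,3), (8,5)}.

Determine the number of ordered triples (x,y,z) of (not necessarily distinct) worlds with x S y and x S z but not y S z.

Enumerating: (0,6,1), (1,6,1), (2,0,0), (2,0,4), (2,0,5), (2,4,0), (2,4,4), (2,4,5), (2,5,0), (2,5,5), (3,5,3), (3,5,5), … and 19 more.
Total: 31.

31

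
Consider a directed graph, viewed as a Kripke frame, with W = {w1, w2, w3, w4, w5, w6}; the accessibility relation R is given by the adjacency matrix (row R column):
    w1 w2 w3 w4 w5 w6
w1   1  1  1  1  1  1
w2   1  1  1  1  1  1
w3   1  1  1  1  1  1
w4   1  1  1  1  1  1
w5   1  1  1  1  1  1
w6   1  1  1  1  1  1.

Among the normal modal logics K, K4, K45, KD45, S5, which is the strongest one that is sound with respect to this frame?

S5

Transitive (axiom 4): yes — every two-step R-path is closed by a direct edge.
Euclidean (axiom 5): yes — any two successors of a common world are R-related.
Serial (axiom D): yes — every world has a successor (e.g. w1 R w1).
Reflexive (axiom T): yes — every world is R-related to itself.
So F validates K, K4, K45, KD45, S5. The strongest is S5.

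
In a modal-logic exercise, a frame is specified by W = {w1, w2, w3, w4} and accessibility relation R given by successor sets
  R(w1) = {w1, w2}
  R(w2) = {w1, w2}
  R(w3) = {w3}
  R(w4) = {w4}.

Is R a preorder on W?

Yes

Reflexive: yes — every world is R-related to itself.
Transitive: yes — every two-step R-path is closed by a direct edge.
So R is a preorder.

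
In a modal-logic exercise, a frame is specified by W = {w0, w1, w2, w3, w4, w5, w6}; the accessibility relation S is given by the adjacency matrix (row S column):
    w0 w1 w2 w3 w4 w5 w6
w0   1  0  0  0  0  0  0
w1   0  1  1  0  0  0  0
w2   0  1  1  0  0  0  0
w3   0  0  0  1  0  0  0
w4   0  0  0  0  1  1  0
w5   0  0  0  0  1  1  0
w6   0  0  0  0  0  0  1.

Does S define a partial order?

Reflexive: yes — every world is S-related to itself.
Transitive: yes — every two-step S-path is closed by a direct edge.
Antisymmetric: no — w1 S w2 and w2 S w1 with w1 ≠ w2.
So S is not a partial order.

No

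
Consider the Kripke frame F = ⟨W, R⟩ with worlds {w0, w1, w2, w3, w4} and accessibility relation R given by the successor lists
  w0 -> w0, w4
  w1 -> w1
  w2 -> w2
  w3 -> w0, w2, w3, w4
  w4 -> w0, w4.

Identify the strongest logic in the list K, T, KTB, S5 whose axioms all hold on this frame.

T

Reflexive (axiom T): yes — every world is R-related to itself.
Symmetric (axiom B): no — w3 R w0 but not w0 R w3.
Euclidean (axiom 5): no — w3 R w0 and w3 R w2, but not w0 R w2.
So F validates K, T; KTB would additionally require R to be symmetric. The strongest is T.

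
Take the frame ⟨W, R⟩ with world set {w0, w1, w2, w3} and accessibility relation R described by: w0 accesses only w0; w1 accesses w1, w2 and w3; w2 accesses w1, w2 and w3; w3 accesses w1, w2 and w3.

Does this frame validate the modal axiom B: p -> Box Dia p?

Yes

Axiom B corresponds to the accessibility relation being symmetric.
Symmetric: yes — every pair in R has its reverse in R.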